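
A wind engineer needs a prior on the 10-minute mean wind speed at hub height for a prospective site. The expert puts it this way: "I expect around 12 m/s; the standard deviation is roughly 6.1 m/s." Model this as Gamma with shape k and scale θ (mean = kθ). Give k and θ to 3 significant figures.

For Gamma(k, scale θ): mean = kθ, variance = kθ², so CV = 1/√k.
CV = SD/mean = 6.1/12 = 0.5083, hence k = 1/CV² = 3.87.
Then θ = mean/k = 12/3.87 = 3.1.

k ≈ 3.87, θ ≈ 3.1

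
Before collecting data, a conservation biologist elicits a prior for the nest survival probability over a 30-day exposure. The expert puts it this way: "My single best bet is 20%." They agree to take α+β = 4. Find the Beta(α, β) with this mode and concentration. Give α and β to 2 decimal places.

For α,β > 1 the Beta mode is (α−1)/(α+β−2). With α+β = 4, the mode is (α−1)/2.
Set (α−1)/2 = 0.2 → α = 1 + 0.2·2 = 1.40.
β = 4 − α = 2.60.

α = 1.40, β = 2.60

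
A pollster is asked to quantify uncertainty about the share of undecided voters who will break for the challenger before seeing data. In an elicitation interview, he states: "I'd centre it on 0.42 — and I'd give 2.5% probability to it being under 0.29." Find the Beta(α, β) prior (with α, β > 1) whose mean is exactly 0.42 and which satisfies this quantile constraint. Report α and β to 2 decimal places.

With mean 0.42 fixed, write α = 0.42s, β = 0.58s where s = α+β.
Need P(θ < 0.29) = 0.025 under Beta(0.42s, 0.58s). Normal approximation: (q−m)/√(m(1−m)/s) ≈ z_{0.025} = -1.96, so s ≈ 0.42·0.58·(-1.96)²/(0.29−0.42)² = 55.4.
At s = 55.4: P(θ<0.29) ≈ 0.021. Adjusting to match 0.025 gives s ≈ 51.48.
So α = 0.42·51.48 ≈ 21.62, β = 0.58·51.48 ≈ 29.86.

α ≈ 21.62, β ≈ 29.86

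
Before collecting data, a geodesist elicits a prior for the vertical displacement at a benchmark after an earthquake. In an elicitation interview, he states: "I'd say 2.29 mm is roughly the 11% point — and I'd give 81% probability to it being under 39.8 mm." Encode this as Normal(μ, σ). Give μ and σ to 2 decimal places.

μ = 24.15, σ = 17.82

The p-quantile of Normal(μ,σ) is μ + z_p·σ, with z_{0.11} = -1.227 and z_{0.81} = 0.8779.
Eliminate σ: μ = (z₂·x₁ − z₁·x₂)/(z₂ − z₁) = (0.8779·2.29 − (-1.227)·39.8)/2.104 = 24.15.
Then σ = (x₂ − x₁)/(z₂ − z₁) = (39.8 − 2.29)/2.104 = 17.82.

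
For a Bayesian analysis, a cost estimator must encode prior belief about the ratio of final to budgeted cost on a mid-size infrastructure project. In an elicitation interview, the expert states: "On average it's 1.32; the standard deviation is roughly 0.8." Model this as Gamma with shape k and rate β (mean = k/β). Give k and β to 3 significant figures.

For Gamma(k, rate β): mean = k/β, variance = k/β², so CV = 1/√k.
CV = SD/mean = 0.8/1.32 = 0.6061, hence k = 1/CV² = 2.72.
Then β = k/mean = 2.72/1.32 = 2.06.

k ≈ 2.72, β ≈ 2.06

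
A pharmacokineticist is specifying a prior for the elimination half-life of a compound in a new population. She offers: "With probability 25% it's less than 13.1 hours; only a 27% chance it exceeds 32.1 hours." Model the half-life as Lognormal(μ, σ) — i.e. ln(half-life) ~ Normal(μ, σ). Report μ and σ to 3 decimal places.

μ ≈ 3.042, σ ≈ 0.696

If T ~ Lognormal(μ,σ) then ln T ~ Normal(μ,σ), so the p-quantile of ln T is μ + z_p·σ.
ln(13.1) = 2.573 and ln(32.1) = 3.469; z_{0.25} = -0.6745, z_{0.73} = 0.6128.
σ = (3.469 − 2.573)/(0.6128 − (-0.6745)) = 0.696.
μ = 2.573 − (-0.6745)·0.696 = 3.042.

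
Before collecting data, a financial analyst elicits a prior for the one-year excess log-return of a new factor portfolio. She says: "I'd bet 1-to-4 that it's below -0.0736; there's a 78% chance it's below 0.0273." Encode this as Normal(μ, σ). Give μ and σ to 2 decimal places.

The p-quantile of Normal(μ,σ) is μ + z_p·σ, with z_{0.2} = -0.8416 and z_{0.78} = 0.7722.
Eliminate σ: μ = (z₂·x₁ − z₁·x₂)/(z₂ − z₁) = (0.7722·-0.0736 − (-0.8416)·0.0273)/1.614 = -0.02.
Then σ = (x₂ − x₁)/(z₂ − z₁) = (0.0273 − -0.0736)/1.614 = 0.06.

μ = -0.02, σ = 0.06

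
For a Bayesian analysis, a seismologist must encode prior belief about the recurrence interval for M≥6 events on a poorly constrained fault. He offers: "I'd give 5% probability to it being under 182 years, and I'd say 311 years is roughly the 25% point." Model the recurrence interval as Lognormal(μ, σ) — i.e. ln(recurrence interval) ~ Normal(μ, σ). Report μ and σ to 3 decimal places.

μ ≈ 6.112, σ ≈ 0.552

If T ~ Lognormal(μ,σ) then ln T ~ Normal(μ,σ), so the p-quantile of ln T is μ + z_p·σ.
ln(182) = 5.204 and ln(311) = 5.74; z_{0.05} = -1.645, z_{0.25} = -0.6745.
σ = (5.74 − 5.204)/(-0.6745 − (-1.645)) = 0.552.
μ = 5.204 − (-1.645)·0.552 = 6.112.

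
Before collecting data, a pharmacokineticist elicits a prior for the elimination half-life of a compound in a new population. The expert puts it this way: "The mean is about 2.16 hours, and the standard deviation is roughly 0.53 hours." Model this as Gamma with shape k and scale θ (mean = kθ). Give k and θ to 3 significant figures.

For Gamma(k, scale θ): mean = kθ, variance = kθ², so CV = 1/√k.
CV = SD/mean = 0.53/2.16 = 0.2454, hence k = 1/CV² = 16.6.
Then θ = mean/k = 2.16/16.6 = 0.13.

k ≈ 16.6, θ ≈ 0.13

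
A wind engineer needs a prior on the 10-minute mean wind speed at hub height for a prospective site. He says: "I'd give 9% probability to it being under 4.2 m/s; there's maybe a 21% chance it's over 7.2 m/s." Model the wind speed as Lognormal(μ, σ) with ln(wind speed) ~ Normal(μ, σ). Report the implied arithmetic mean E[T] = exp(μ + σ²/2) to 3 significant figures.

E[T] ≈ 6.07 m/s

If T ~ Lognormal(μ,σ) then ln T ~ Normal(μ,σ), so the p-quantile of ln T is μ + z_p·σ.
ln(4.2) = 1.435 and ln(7.2) = 1.974; z_{0.09} = -1.341, z_{0.79} = 0.8064.
σ = (1.974 − 1.435)/(0.8064 − (-1.341)) = 0.251.
μ = 1.435 − (-1.341)·0.251 = 1.772.
E[T] = exp(μ + σ²/2) = exp(1.772 + 0.0315) = 6.07 m/s.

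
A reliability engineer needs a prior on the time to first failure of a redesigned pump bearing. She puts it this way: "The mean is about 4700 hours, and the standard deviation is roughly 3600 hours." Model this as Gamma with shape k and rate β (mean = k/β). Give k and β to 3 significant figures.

For Gamma(k, rate β): mean = k/β, variance = k/β², so CV = 1/√k.
CV = SD/mean = 3600/4700 = 0.766, hence k = 1/CV² = 1.7.
Then β = k/mean = 1.7/4700 = 0.000363.

k ≈ 1.7, β ≈ 0.000363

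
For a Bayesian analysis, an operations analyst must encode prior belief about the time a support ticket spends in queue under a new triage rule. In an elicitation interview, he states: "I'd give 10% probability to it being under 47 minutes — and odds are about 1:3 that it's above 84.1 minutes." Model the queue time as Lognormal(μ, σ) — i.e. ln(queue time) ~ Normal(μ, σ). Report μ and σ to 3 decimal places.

μ ≈ 4.231, σ ≈ 0.297

If T ~ Lognormal(μ,σ) then ln T ~ Normal(μ,σ), so the p-quantile of ln T is μ + z_p·σ.
ln(47) = 3.85 and ln(84.1) = 4.432; z_{0.1} = -1.282, z_{0.75} = 0.6745.
σ = (4.432 − 3.85)/(0.6745 − (-1.282)) = 0.297.
μ = 3.85 − (-1.282)·0.297 = 4.231.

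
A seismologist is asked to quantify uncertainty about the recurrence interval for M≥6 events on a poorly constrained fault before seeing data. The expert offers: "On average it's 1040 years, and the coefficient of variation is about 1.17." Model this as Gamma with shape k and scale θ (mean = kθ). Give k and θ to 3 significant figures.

For Gamma(k, scale θ): mean = kθ, variance = kθ², so CV = 1/√k.
CV = 1.17, hence k = 1/CV² = 0.731.
Then θ = mean/k = 1040/0.731 = 1420.

k ≈ 0.731, θ ≈ 1420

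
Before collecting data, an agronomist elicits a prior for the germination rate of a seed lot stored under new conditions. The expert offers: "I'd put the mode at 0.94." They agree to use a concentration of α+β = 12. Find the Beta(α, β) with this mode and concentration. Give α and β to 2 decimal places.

For α,β > 1 the Beta mode is (α−1)/(α+β−2). With α+β = 12, the mode is (α−1)/10.
Set (α−1)/10 = 0.94 → α = 1 + 0.94·10 = 10.40.
β = 12 − α = 1.60.

α = 10.40, β = 1.60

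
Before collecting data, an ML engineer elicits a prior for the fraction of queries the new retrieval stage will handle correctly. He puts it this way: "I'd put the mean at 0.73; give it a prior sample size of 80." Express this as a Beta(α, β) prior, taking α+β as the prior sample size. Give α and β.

α = 58.4, β = 21.6

Under the effective-sample-size interpretation, Beta(α, β) has prior mean α/(α+β) and prior sample size α+β.
So α+β = 80 and α/(α+β) = 0.73, giving α = 0.73·80 = 58.4 and β = 80 − 58.4 = 21.6.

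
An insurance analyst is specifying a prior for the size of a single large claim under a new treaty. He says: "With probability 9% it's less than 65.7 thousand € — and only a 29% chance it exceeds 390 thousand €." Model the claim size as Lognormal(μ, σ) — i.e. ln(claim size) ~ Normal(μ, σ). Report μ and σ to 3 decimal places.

μ ≈ 5.446, σ ≈ 0.940

If T ~ Lognormal(μ,σ) then ln T ~ Normal(μ,σ), so the p-quantile of ln T is μ + z_p·σ.
ln(65.7) = 4.185 and ln(390) = 5.966; z_{0.09} = -1.341, z_{0.71} = 0.5534.
σ = (5.966 − 4.185)/(0.5534 − (-1.341)) = 0.940.
μ = 4.185 − (-1.341)·0.940 = 5.446.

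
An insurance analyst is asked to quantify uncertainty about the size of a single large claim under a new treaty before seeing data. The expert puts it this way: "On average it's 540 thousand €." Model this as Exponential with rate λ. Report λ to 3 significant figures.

λ ≈ 0.00185

Exponential mean = 1/λ, so λ = 1/540.0 = 0.00185.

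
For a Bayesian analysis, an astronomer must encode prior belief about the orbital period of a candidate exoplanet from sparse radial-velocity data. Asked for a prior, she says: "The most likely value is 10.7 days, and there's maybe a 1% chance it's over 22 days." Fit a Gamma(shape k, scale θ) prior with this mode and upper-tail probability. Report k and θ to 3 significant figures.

k ≈ 10.4, θ ≈ 1.14

Gamma(k,θ) with k>1 has mode (k−1)θ, so θ = 10.7/(k−1).
Need P(X < 22) = 0.99 with θ tied to k this way. Start at k = 2, θ = 10.7: P(X<22) ≈ 0.609.
Too low — raise k to concentrate. Iterating converges to k ≈ 10.4.
Then θ = 10.7/(10.4−1) ≈ 1.14.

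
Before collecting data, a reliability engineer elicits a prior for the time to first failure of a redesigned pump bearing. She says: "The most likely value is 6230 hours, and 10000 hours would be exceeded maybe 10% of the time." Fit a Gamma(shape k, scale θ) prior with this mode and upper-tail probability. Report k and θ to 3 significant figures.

Gamma(k,θ) with k>1 has mode (k−1)θ, so θ = 6230/(k−1).
Need P(X < 10000) = 0.9 with θ tied to k this way. Start at k = 2, θ = 6230: P(X<10000) ≈ 0.477.
Too low — raise k to concentrate. Iterating converges to k ≈ 9.39.
Then θ = 6230/(9.39−1) ≈ 742.

k ≈ 9.39, θ ≈ 742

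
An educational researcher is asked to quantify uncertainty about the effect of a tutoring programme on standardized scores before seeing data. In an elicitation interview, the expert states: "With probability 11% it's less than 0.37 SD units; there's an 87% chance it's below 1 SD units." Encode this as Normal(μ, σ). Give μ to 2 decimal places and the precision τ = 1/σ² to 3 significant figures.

For Normal(μ,σ), the p-quantile is μ + z_p·σ. Here z_{0.11} = -1.227, z_{0.87} = 1.126.
So 0.37 = μ − 1.227σ and 1 = μ + 1.126σ.
Subtracting: σ = (1 − 0.37)/(1.126 − (-1.227)) = 0.27.
Then μ = 0.37 − (-1.227)·0.27 = 0.70.
Precision τ = 1/σ² = 1/0.2678² = 13.9.

μ = 0.70, τ = 13.9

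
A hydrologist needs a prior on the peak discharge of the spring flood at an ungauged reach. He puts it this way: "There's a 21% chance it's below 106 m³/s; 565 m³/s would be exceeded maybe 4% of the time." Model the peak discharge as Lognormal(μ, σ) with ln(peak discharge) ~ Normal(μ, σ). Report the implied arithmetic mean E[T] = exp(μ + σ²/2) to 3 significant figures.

E[T] ≈ 223 m³/s

If T ~ Lognormal(μ,σ) then ln T ~ Normal(μ,σ), so the p-quantile of ln T is μ + z_p·σ.
ln(106) = 4.663 and ln(565) = 6.337; z_{0.21} = -0.8064, z_{0.96} = 1.751.
σ = (6.337 − 4.663)/(1.751 − (-0.8064)) = 0.654.
μ = 4.663 − (-0.8064)·0.654 = 5.191.
E[T] = exp(μ + σ²/2) = exp(5.191 + 0.2141) = 223 m³/s.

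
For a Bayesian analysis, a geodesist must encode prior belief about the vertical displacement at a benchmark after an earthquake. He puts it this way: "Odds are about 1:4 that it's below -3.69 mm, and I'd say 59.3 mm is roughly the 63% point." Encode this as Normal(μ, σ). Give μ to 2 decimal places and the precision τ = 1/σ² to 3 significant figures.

μ = 41.49, τ = 0.000347

The p-quantile of Normal(μ,σ) is μ + z_p·σ, with z_{0.2} = -0.8416 and z_{0.63} = 0.3319.
Eliminate σ: μ = (z₂·x₁ − z₁·x₂)/(z₂ − z₁) = (0.3319·-3.69 − (-0.8416)·59.3)/1.173 = 41.49.
Then σ = (x₂ − x₁)/(z₂ − z₁) = (59.3 − -3.69)/1.173 = 53.68.
Precision τ = 1/σ² = 1/53.68² = 0.000347.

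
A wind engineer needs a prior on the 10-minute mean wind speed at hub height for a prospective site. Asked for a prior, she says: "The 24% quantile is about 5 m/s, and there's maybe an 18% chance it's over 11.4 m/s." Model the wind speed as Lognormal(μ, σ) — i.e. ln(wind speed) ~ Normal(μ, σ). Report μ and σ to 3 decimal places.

If T ~ Lognormal(μ,σ) then ln T ~ Normal(μ,σ), so the p-quantile of ln T is μ + z_p·σ.
ln(5) = 1.609 and ln(11.4) = 2.434; z_{0.24} = -0.7063, z_{0.82} = 0.9154.
σ = (2.434 − 1.609)/(0.9154 − (-0.7063)) = 0.508.
μ = 1.609 − (-0.7063)·0.508 = 1.968.

μ ≈ 1.968, σ ≈ 0.508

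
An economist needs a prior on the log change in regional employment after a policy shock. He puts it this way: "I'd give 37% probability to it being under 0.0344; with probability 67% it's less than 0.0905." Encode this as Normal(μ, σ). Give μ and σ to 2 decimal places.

The p-quantile of Normal(μ,σ) is μ + z_p·σ, with z_{0.37} = -0.3319 and z_{0.67} = 0.4399.
Eliminate σ: μ = (z₂·x₁ − z₁·x₂)/(z₂ − z₁) = (0.4399·0.0344 − (-0.3319)·0.0905)/0.7718 = 0.06.
Then σ = (x₂ − x₁)/(z₂ − z₁) = (0.0905 − 0.0344)/0.7718 = 0.07.

μ = 0.06, σ = 0.07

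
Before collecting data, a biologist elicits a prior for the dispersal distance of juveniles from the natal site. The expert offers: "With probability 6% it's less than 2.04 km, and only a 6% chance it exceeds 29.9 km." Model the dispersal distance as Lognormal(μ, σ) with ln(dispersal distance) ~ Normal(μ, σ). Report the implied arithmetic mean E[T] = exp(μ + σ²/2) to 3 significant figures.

E[T] ≈ 11.3 km

If T ~ Lognormal(μ,σ) then ln T ~ Normal(μ,σ), so the p-quantile of ln T is μ + z_p·σ.
ln(2.04) = 0.7129 and ln(29.9) = 3.398; z_{0.06} = -1.555, z_{0.94} = 1.555.
σ = (3.398 − 0.7129)/(1.555 − (-1.555)) = 0.863.
μ = 0.7129 − (-1.555)·0.863 = 2.055.
E[T] = exp(μ + σ²/2) = exp(2.055 + 0.3728) = 11.3 km.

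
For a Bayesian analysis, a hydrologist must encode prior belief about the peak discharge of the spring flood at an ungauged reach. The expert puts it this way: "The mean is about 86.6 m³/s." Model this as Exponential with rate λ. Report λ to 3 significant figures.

Exponential mean = 1/λ, so λ = 1/86.6 = 0.0115.

λ ≈ 0.0115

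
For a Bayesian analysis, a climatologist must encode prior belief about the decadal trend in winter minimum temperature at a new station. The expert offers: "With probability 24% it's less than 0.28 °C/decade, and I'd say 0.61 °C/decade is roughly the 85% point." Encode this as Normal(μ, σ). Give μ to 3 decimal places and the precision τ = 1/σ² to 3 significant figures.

The p-quantile of Normal(μ,σ) is μ + z_p·σ, with z_{0.24} = -0.7063 and z_{0.85} = 1.036.
Eliminate σ: μ = (z₂·x₁ − z₁·x₂)/(z₂ − z₁) = (1.036·0.28 − (-0.7063)·0.61)/1.743 = 0.414.
Then σ = (x₂ − x₁)/(z₂ − z₁) = (0.61 − 0.28)/1.743 = 0.189.
Precision τ = 1/σ² = 1/0.1894² = 27.9.

μ = 0.414, τ = 27.9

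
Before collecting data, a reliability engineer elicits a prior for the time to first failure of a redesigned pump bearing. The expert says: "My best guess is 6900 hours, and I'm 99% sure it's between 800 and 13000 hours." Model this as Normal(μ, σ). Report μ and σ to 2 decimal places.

A symmetric 99% interval runs μ ± z·σ with z = 2.576.
Half-width = 6100, so σ = 6100/2.576 = 2368.17.
μ is the stated best guess, 6900.00.

μ = 6900.00, σ = 2368.17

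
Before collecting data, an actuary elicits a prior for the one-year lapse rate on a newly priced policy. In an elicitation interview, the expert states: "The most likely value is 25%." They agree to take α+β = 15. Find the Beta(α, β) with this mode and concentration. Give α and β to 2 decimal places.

α = 4.25, β = 10.75

For α,β > 1 the Beta mode is (α−1)/(α+β−2). With α+β = 15, the mode is (α−1)/13.
Set (α−1)/13 = 0.25 → α = 1 + 0.25·13 = 4.25.
β = 15 − α = 10.75.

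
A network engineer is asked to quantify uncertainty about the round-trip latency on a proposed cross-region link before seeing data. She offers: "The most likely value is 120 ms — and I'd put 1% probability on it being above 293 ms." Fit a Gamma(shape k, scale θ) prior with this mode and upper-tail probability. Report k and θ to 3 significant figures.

k ≈ 6.92, θ ≈ 20.3

Gamma(k,θ) with k>1 has mode (k−1)θ, so θ = 120/(k−1).
Need P(X < 293) = 0.99 with θ tied to k this way. Start at k = 2, θ = 120: P(X<293) ≈ 0.701.
Too low — raise k to concentrate. Iterating converges to k ≈ 6.92.
Then θ = 120/(6.92−1) ≈ 20.3.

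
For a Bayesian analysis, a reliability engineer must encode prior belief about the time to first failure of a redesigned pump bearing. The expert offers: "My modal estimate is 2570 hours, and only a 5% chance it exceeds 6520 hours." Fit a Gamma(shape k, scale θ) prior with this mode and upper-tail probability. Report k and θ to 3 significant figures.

Gamma(k,θ) with k>1 has mode (k−1)θ, so θ = 2570/(k−1).
Need P(X < 6520) = 0.95 with θ tied to k this way. Start at k = 2, θ = 2570: P(X<6520) ≈ 0.720.
Too low — raise k to concentrate. Iterating converges to k ≈ 4.13.
Then θ = 2570/(4.13−1) ≈ 822.

k ≈ 4.13, θ ≈ 822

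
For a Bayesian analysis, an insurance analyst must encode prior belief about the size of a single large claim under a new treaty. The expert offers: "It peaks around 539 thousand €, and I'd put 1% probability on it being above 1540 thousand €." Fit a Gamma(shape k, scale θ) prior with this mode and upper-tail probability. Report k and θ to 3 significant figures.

Gamma(k,θ) with k>1 has mode (k−1)θ, so θ = 539/(k−1).
Need P(X < 1540) = 0.99 with θ tied to k this way. Start at k = 2, θ = 539: P(X<1540) ≈ 0.778.
Too low — raise k to concentrate. Iterating converges to k ≈ 5.13.
Then θ = 539/(5.13−1) ≈ 130.

k ≈ 5.13, θ ≈ 130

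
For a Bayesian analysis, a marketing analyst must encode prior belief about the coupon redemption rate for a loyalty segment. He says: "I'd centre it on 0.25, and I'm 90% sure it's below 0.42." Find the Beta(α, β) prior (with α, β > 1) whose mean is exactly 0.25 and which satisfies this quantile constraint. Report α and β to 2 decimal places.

α ≈ 2.83, β ≈ 8.50

With mean 0.25 fixed, write α = 0.25s, β = 0.75s where s = α+β.
Need P(θ < 0.42) = 0.9 under Beta(0.25s, 0.75s). Normal approximation: (q−m)/√(m(1−m)/s) ≈ z_{0.9} = 1.28, so s ≈ 0.25·0.75·(1.28)²/(0.42−0.25)² = 10.7.
At s = 10.7: P(θ<0.42) ≈ 0.894. Adjusting to match 0.9 gives s ≈ 11.33.
So α = 0.25·11.33 ≈ 2.83, β = 0.75·11.33 ≈ 8.50.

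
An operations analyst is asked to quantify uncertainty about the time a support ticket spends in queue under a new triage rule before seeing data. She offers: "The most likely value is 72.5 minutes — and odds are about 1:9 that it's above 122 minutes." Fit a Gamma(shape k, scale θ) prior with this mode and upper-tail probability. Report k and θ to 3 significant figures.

Gamma(k,θ) with k>1 has mode (k−1)θ, so θ = 72.5/(k−1).
Need P(X < 122) = 0.9 with θ tied to k this way. Start at k = 2, θ = 72.5: P(X<122) ≈ 0.501.
Too low — raise k to concentrate. Iterating converges to k ≈ 7.98.
Then θ = 72.5/(7.98−1) ≈ 10.4.

k ≈ 7.98, θ ≈ 10.4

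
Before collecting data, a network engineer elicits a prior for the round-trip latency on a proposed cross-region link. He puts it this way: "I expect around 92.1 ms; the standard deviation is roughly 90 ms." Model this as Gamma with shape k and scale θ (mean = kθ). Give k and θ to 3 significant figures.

k ≈ 1.05, θ ≈ 87.9

For Gamma(k, scale θ): mean = kθ, variance = kθ², so CV = 1/√k.
CV = SD/mean = 90/92.1 = 0.9772, hence k = 1/CV² = 1.05.
Then θ = mean/k = 92.1/1.05 = 87.9.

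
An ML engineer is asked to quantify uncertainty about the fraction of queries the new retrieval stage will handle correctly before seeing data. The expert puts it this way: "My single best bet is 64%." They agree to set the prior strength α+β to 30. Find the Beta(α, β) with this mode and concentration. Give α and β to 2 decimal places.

α = 18.92, β = 11.08

For α,β > 1 the Beta mode is (α−1)/(α+β−2). With α+β = 30, the mode is (α−1)/28.
Set (α−1)/28 = 0.64 → α = 1 + 0.64·28 = 18.92.
β = 30 − α = 11.08.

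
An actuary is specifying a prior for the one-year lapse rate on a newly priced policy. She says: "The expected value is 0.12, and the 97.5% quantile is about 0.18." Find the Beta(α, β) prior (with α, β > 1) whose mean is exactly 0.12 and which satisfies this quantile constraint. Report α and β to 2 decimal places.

With mean 0.12 fixed, write α = 0.12s, β = 0.88s where s = α+β.
Need P(θ < 0.18) = 0.975 under Beta(0.12s, 0.88s). Normal approximation: (q−m)/√(m(1−m)/s) ≈ z_{0.975} = 1.96, so s ≈ 0.12·0.88·(1.96)²/(0.18−0.12)² = 112.7.
At s = 112.7: P(θ<0.18) ≈ 0.965. Adjusting to match 0.975 gives s ≈ 133.56.
So α = 0.12·133.56 ≈ 16.03, β = 0.88·133.56 ≈ 117.54.

α ≈ 16.03, β ≈ 117.54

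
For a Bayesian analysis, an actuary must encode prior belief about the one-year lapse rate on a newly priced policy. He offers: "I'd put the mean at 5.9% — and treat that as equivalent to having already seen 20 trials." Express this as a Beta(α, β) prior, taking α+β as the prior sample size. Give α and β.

Under the effective-sample-size interpretation, Beta(α, β) has prior mean α/(α+β) and prior sample size α+β.
So α+β = 20 and α/(α+β) = 0.059, giving α = 0.059·20 = 1.18 and β = 20 − 1.18 = 18.82.

α = 1.18, β = 18.82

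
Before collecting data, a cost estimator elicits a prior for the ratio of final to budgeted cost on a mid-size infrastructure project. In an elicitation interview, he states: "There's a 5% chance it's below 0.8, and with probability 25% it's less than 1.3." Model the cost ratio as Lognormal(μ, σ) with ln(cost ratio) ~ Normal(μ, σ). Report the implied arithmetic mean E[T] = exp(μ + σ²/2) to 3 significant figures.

E[T] ≈ 2.06

If T ~ Lognormal(μ,σ) then ln T ~ Normal(μ,σ), so the p-quantile of ln T is μ + z_p·σ.
ln(0.8) = -0.2231 and ln(1.3) = 0.2624; z_{0.05} = -1.645, z_{0.25} = -0.6745.
σ = (0.2624 − -0.2231)/(-0.6745 − (-1.645)) = 0.500.
μ = -0.2231 − (-1.645)·0.500 = 0.600.
E[T] = exp(μ + σ²/2) = exp(0.600 + 0.1252) = 2.06.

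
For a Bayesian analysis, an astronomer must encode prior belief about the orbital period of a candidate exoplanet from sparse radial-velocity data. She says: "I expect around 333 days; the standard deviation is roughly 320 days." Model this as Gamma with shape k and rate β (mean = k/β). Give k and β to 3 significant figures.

k ≈ 1.08, β ≈ 0.00325

For Gamma(k, rate β): mean = k/β, variance = k/β², so CV = 1/√k.
CV = SD/mean = 320/333 = 0.961, hence k = 1/CV² = 1.08.
Then β = k/mean = 1.08/333 = 0.00325.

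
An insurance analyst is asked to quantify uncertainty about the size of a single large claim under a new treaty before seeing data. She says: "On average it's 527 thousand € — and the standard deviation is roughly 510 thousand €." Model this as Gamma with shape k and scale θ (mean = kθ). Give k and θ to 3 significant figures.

For Gamma(k, scale θ): mean = kθ, variance = kθ², so CV = 1/√k.
CV = SD/mean = 510/527 = 0.9677, hence k = 1/CV² = 1.07.
Then θ = mean/k = 527/1.07 = 494.

k ≈ 1.07, θ ≈ 494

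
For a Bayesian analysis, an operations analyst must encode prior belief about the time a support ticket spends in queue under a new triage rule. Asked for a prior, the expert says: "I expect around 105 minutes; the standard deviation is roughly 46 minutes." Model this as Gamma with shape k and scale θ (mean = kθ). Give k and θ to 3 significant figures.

k ≈ 5.21, θ ≈ 20.2

For Gamma(k, scale θ): mean = kθ, variance = kθ², so CV = 1/√k.
CV = SD/mean = 46/105 = 0.4381, hence k = 1/CV² = 5.21.
Then θ = mean/k = 105/5.21 = 20.2.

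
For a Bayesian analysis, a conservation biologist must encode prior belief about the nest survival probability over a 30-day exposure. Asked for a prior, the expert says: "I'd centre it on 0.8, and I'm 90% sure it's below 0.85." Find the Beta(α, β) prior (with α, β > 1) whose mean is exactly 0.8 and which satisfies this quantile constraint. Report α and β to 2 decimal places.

With mean 0.8 fixed, write α = 0.8s, β = 0.2s where s = α+β.
Need P(θ < 0.85) = 0.9 under Beta(0.8s, 0.2s). Normal approximation: (q−m)/√(m(1−m)/s) ≈ z_{0.9} = 1.28, so s ≈ 0.8·0.2·(1.28)²/(0.85−0.8)² = 105.1.
At s = 105.1: P(θ<0.85) ≈ 0.907. Adjusting to match 0.9 gives s ≈ 98.77.
So α = 0.8·98.77 ≈ 79.02, β = 0.2·98.77 ≈ 19.75.

α ≈ 79.02, β ≈ 19.75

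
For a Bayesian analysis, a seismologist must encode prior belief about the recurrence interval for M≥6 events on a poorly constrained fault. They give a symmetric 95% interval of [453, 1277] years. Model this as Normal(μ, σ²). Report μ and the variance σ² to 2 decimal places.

μ = 865.00, σ² = 44187.38

A symmetric 95% interval runs μ ± z·σ with z = 1.96.
Half-width = 412, so σ = 412/1.96 = 210.208 and σ² = 44187.38.
μ is the interval midpoint, 865.00.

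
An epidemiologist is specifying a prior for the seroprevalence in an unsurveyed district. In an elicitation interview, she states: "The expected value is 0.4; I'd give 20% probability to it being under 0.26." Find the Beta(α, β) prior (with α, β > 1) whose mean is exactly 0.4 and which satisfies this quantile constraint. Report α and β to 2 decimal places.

α ≈ 3.58, β ≈ 5.38

With mean 0.4 fixed, write α = 0.4s, β = 0.6s where s = α+β.
Need P(θ < 0.26) = 0.2 under Beta(0.4s, 0.6s). Normal approximation: (q−m)/√(m(1−m)/s) ≈ z_{0.2} = -0.842, so s ≈ 0.4·0.6·(-0.842)²/(0.26−0.4)² = 8.7.
At s = 8.7: P(θ<0.26) ≈ 0.205. Adjusting to match 0.2 gives s ≈ 8.96.
So α = 0.4·8.96 ≈ 3.58, β = 0.6·8.96 ≈ 5.38.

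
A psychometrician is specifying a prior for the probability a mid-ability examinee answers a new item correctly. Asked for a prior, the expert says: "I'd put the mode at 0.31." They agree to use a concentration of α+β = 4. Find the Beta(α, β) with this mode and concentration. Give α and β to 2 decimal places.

For α,β > 1 the Beta mode is (α−1)/(α+β−2). With α+β = 4, the mode is (α−1)/2.
Set (α−1)/2 = 0.31 → α = 1 + 0.31·2 = 1.62.
β = 4 − α = 2.38.

α = 1.62, β = 2.38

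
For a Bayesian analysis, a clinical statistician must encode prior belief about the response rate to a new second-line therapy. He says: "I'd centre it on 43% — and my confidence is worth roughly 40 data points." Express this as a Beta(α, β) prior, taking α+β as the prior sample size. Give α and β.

Under the effective-sample-size interpretation, Beta(α, β) has prior mean α/(α+β) and prior sample size α+β.
So α+β = 40 and α/(α+β) = 0.43, giving α = 0.43·40 = 17.2 and β = 40 − 17.2 = 22.8.

α = 17.2, β = 22.8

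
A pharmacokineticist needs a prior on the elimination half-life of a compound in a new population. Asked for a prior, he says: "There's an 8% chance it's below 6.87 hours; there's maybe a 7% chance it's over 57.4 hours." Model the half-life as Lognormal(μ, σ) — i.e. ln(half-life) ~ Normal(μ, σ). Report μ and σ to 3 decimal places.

If T ~ Lognormal(μ,σ) then ln T ~ Normal(μ,σ), so the p-quantile of ln T is μ + z_p·σ.
ln(6.87) = 1.927 and ln(57.4) = 4.05; z_{0.08} = -1.405, z_{0.93} = 1.476.
σ = (4.05 − 1.927)/(1.476 − (-1.405)) = 0.737.
μ = 1.927 − (-1.405)·0.737 = 2.963.

μ ≈ 2.963, σ ≈ 0.737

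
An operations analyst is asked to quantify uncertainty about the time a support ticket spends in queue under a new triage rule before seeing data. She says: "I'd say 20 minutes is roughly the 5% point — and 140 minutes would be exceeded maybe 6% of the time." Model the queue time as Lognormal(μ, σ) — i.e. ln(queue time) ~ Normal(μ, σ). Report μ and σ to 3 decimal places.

μ ≈ 3.996, σ ≈ 0.608

If T ~ Lognormal(μ,σ) then ln T ~ Normal(μ,σ), so the p-quantile of ln T is μ + z_p·σ.
ln(20) = 2.996 and ln(140) = 4.942; z_{0.05} = -1.645, z_{0.94} = 1.555.
σ = (4.942 − 2.996)/(1.555 − (-1.645)) = 0.608.
μ = 2.996 − (-1.645)·0.608 = 3.996.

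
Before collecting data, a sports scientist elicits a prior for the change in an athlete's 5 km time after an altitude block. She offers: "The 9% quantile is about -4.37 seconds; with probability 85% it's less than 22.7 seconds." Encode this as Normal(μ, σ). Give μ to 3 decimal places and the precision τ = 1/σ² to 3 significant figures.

The p-quantile of Normal(μ,σ) is μ + z_p·σ, with z_{0.09} = -1.341 and z_{0.85} = 1.036.
Eliminate σ: μ = (z₂·x₁ − z₁·x₂)/(z₂ − z₁) = (1.036·-4.37 − (-1.341)·22.7)/2.377 = 10.898.
Then σ = (x₂ − x₁)/(z₂ − z₁) = (22.7 − -4.37)/2.377 = 11.387.
Precision τ = 1/σ² = 1/11.39² = 0.00771.

μ = 10.898, τ = 0.00771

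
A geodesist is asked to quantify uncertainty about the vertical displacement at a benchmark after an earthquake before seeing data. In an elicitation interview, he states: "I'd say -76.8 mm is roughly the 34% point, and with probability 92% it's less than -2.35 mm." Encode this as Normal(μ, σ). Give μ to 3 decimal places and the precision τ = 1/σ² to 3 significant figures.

μ = -59.905, τ = 0.000596

The p-quantile of Normal(μ,σ) is μ + z_p·σ, with z_{0.34} = -0.4125 and z_{0.92} = 1.405.
Eliminate σ: μ = (z₂·x₁ − z₁·x₂)/(z₂ − z₁) = (1.405·-76.8 − (-0.4125)·-2.35)/1.818 = -59.905.
Then σ = (x₂ − x₁)/(z₂ − z₁) = (-2.35 − -76.8)/1.818 = 40.962.
Precision τ = 1/σ² = 1/40.96² = 0.000596.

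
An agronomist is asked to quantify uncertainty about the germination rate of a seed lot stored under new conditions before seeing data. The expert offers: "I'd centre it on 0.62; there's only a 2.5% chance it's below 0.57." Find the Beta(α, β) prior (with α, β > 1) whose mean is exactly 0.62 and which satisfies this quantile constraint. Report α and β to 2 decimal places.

With mean 0.62 fixed, write α = 0.62s, β = 0.38s where s = α+β.
Need P(θ < 0.57) = 0.025 under Beta(0.62s, 0.38s). Normal approximation: (q−m)/√(m(1−m)/s) ≈ z_{0.025} = -1.96, so s ≈ 0.62·0.38·(-1.96)²/(0.57−0.62)² = 362.0.
At s = 362.0: P(θ<0.57) ≈ 0.026. Adjusting to match 0.025 gives s ≈ 369.62.
So α = 0.62·369.62 ≈ 229.17, β = 0.38·369.62 ≈ 140.46.

α ≈ 229.17, β ≈ 140.46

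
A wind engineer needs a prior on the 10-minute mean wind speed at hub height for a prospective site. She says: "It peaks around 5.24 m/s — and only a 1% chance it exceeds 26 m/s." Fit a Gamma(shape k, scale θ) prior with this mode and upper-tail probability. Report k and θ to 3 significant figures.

k ≈ 2.53, θ ≈ 3.42

Gamma(k,θ) with k>1 has mode (k−1)θ, so θ = 5.24/(k−1).
Need P(X < 26) = 0.99 with θ tied to k this way. Start at k = 2, θ = 5.24: P(X<26) ≈ 0.958.
Too low — raise k to concentrate. Iterating converges to k ≈ 2.53.
Then θ = 5.24/(2.53−1) ≈ 3.42.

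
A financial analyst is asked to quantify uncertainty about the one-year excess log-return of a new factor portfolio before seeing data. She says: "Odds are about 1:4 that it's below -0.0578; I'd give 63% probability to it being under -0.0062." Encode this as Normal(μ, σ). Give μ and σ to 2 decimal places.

μ = -0.02, σ = 0.04

For Normal(μ,σ), the p-quantile is μ + z_p·σ. Here z_{0.2} = -0.8416, z_{0.63} = 0.3319.
So -0.0578 = μ − 0.8416σ and -0.0062 = μ + 0.3319σ.
Subtracting: σ = (-0.0062 − -0.0578)/(0.3319 − (-0.8416)) = 0.04.
Then μ = -0.0578 − (-0.8416)·0.04 = -0.02.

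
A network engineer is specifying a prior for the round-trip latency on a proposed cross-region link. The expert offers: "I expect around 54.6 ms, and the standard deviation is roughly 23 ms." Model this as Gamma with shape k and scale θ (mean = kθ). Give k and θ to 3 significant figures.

For Gamma(k, scale θ): mean = kθ, variance = kθ², so CV = 1/√k.
CV = SD/mean = 23/54.6 = 0.4212, hence k = 1/CV² = 5.64.
Then θ = mean/k = 54.6/5.64 = 9.69.

k ≈ 5.64, θ ≈ 9.69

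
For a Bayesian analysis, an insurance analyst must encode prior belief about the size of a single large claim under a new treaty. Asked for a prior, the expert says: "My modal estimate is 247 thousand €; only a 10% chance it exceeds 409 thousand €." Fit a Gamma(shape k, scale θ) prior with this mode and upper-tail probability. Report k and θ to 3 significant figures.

Gamma(k,θ) with k>1 has mode (k−1)θ, so θ = 247/(k−1).
Need P(X < 409) = 0.9 with θ tied to k this way. Start at k = 2, θ = 247: P(X<409) ≈ 0.493.
Too low — raise k to concentrate. Iterating converges to k ≈ 8.42.
Then θ = 247/(8.42−1) ≈ 33.3.

k ≈ 8.42, θ ≈ 33.3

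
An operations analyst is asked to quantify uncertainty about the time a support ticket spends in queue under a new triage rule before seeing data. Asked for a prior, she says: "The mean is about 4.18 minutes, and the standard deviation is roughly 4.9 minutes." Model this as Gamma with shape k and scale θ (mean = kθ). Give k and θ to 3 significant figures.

For Gamma(k, scale θ): mean = kθ, variance = kθ², so CV = 1/√k.
CV = SD/mean = 4.9/4.18 = 1.172, hence k = 1/CV² = 0.728.
Then θ = mean/k = 4.18/0.728 = 5.74.

k ≈ 0.728, θ ≈ 5.74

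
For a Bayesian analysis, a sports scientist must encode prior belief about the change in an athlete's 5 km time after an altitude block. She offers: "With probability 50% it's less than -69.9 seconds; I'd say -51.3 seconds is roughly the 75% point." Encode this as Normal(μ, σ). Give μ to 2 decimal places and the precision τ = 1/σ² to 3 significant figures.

For Normal(μ,σ), the p-quantile is μ + z_p·σ. Here z_{0.5} = 0, z_{0.75} = 0.6745.
So -69.9 = μ + 0σ and -51.3 = μ + 0.6745σ.
Subtracting: σ = (-51.3 − -69.9)/(0.6745 − (0)) = 27.58.
Then μ = -69.9 − (0)·27.58 = -69.90.
Precision τ = 1/σ² = 1/27.58² = 0.00131.

μ = -69.90, τ = 0.00131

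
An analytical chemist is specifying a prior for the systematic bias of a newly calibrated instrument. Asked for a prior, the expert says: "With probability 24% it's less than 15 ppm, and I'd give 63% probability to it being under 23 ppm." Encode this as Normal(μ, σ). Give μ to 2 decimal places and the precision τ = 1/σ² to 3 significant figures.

The p-quantile of Normal(μ,σ) is μ + z_p·σ, with z_{0.24} = -0.7063 and z_{0.63} = 0.3319.
Eliminate σ: μ = (z₂·x₁ − z₁·x₂)/(z₂ − z₁) = (0.3319·15 − (-0.7063)·23)/1.038 = 20.44.
Then σ = (x₂ − x₁)/(z₂ − z₁) = (23 − 15)/1.038 = 7.71.
Precision τ = 1/σ² = 1/7.706² = 0.0168.

μ = 20.44, τ = 0.0168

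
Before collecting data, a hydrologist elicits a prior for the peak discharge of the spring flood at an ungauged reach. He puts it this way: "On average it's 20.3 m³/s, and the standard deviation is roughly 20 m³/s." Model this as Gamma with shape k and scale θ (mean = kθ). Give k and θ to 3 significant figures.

For Gamma(k, scale θ): mean = kθ, variance = kθ², so CV = 1/√k.
CV = SD/mean = 20/20.3 = 0.9852, hence k = 1/CV² = 1.03.
Then θ = mean/k = 20.3/1.03 = 19.7.

k ≈ 1.03, θ ≈ 19.7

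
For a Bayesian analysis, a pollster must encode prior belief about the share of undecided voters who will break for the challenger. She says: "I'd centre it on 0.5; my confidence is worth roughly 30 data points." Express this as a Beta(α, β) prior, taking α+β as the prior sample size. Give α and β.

Under the effective-sample-size interpretation, Beta(α, β) has prior mean α/(α+β) and prior sample size α+β.
So α+β = 30 and α/(α+β) = 0.5, giving α = 0.5·30 = 15 and β = 30 − 15 = 15.

α = 15, β = 15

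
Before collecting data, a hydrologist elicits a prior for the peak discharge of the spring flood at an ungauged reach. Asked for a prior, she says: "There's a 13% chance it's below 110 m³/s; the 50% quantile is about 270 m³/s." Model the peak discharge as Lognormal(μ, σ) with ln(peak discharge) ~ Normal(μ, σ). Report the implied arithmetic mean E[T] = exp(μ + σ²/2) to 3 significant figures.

If T ~ Lognormal(μ,σ) then ln T ~ Normal(μ,σ), so the p-quantile of ln T is μ + z_p·σ.
ln(110) = 4.7 and ln(270) = 5.598; z_{0.13} = -1.126, z_{0.5} = 0.
σ = (5.598 − 4.7)/(0 − (-1.126)) = 0.797.
μ = 4.7 − (-1.126)·0.797 = 5.598.
E[T] = exp(μ + σ²/2) = exp(5.598 + 0.3178) = 371 m³/s.

E[T] ≈ 371 m³/s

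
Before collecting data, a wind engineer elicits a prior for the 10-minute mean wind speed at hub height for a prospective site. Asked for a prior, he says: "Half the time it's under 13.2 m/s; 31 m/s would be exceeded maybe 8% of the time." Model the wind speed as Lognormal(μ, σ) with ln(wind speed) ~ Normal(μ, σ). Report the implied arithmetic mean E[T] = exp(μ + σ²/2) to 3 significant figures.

If T ~ Lognormal(μ,σ) then ln T ~ Normal(μ,σ), so the p-quantile of ln T is μ + z_p·σ.
ln(13.2) = 2.58 and ln(31) = 3.434; z_{0.5} = 0, z_{0.92} = 1.405.
σ = (3.434 − 2.58)/(1.405 − (0)) = 0.608.
μ = 2.58 − (0)·0.608 = 2.580.
E[T] = exp(μ + σ²/2) = exp(2.580 + 0.1846) = 15.9 m/s.

E[T] ≈ 15.9 m/s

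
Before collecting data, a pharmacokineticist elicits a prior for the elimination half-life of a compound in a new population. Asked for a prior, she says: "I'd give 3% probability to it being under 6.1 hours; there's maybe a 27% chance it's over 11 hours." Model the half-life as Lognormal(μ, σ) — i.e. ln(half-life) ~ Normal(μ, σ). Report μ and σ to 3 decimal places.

μ ≈ 2.253, σ ≈ 0.236

If T ~ Lognormal(μ,σ) then ln T ~ Normal(μ,σ), so the p-quantile of ln T is μ + z_p·σ.
ln(6.1) = 1.808 and ln(11) = 2.398; z_{0.03} = -1.881, z_{0.73} = 0.6128.
σ = (2.398 − 1.808)/(0.6128 − (-1.881)) = 0.236.
μ = 1.808 − (-1.881)·0.236 = 2.253.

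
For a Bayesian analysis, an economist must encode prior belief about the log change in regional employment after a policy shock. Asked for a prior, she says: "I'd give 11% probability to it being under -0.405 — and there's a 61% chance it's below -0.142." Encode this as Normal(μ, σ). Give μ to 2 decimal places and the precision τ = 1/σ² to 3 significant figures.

μ = -0.19, τ = 32.8

The p-quantile of Normal(μ,σ) is μ + z_p·σ, with z_{0.11} = -1.227 and z_{0.61} = 0.2793.
Eliminate σ: μ = (z₂·x₁ − z₁·x₂)/(z₂ − z₁) = (0.2793·-0.405 − (-1.227)·-0.142)/1.506 = -0.19.
Then σ = (x₂ − x₁)/(z₂ − z₁) = (-0.142 − -0.405)/1.506 = 0.17.
Precision τ = 1/σ² = 1/0.1747² = 32.8.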